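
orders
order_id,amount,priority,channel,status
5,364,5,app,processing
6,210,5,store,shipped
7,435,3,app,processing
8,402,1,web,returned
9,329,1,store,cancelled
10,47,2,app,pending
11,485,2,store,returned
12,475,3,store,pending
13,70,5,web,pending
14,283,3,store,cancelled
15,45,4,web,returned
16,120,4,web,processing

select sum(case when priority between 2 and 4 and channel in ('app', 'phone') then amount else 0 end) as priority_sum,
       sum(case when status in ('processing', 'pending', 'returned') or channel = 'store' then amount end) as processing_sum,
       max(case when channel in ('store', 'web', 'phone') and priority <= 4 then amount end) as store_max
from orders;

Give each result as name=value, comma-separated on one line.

priority_sum=482, processing_sum=3265, store_max=485

[priority_sum: priority between 2 and 4 and channel in ('app', 'phone')]
order_id=5: ✗
order_id=6: ✗
order_id=7: ✓ → 435
order_id=8: ✗
order_id=9: ✗
order_id=10: ✓ → 47
order_id=11: ✗
order_id=12: ✗
order_id=13: ✗
order_id=14: ✗
order_id=15: ✗
order_id=16: ✗
priority_sum = 435 + 47 = 482
—
[processing_sum: status in ('processing', 'pending', 'returned') or channel = 'store']
order_id=5: ✓ → 364
order_id=6: ✓ → 210
order_id=7: ✓ → 435
order_id=8: ✓ → 402
order_id=9: ✓ → 329
order_id=10: ✓ → 47
order_id=11: ✓ → 485
order_id=12: ✓ → 475
order_id=13: ✓ → 70
order_id=14: ✓ → 283
order_id=15: ✓ → 45
order_id=16: ✓ → 120
processing_sum = 364 + 210 + 435 + 402 + 329 + 47 + 485 + 475 + 70 + 283 + 45 + 120 = 3265
—
[store_max: channel in ('store', 'web', 'phone') and priority <= 4]
order_id=5: ✗
order_id=6: ✗
order_id=7: ✗
order_id=8: ✓ → 402
order_id=9: ✓ → 329
order_id=10: ✗
order_id=11: ✓ → 485
order_id=12: ✓ → 475
order_id=13: ✗
order_id=14: ✓ → 283
order_id=15: ✓ → 45
order_id=16: ✓ → 120
store_max = MAX(402, 329, 485, 475, 283, 45, 120) = 485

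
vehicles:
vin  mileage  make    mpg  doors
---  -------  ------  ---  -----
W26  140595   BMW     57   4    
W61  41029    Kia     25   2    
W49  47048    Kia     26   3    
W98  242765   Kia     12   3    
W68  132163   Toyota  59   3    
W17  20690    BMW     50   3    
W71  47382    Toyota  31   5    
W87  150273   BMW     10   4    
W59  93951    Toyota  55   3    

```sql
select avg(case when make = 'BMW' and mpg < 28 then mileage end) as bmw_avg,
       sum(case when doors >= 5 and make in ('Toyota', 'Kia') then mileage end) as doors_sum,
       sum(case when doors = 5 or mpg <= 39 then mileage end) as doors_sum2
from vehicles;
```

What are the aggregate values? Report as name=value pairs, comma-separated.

[bmw_avg: make = 'BMW' and mpg < 28]
vin=W26: ✗
vin=W61: ✗
vin=W49: ✗
vin=W98: ✗
vin=W68: ✗
vin=W17: ✗
vin=W71: ✗
vin=W87: ✓ → 150273
vin=W59: ✗
bmw_avg = 150273
—
[doors_sum: doors >= 5 and make in ('Toyota', 'Kia')]
vin=W26: ✗
vin=W61: ✗
vin=W49: ✗
vin=W98: ✗
vin=W68: ✗
vin=W17: ✗
vin=W71: ✓ → 47382
vin=W87: ✗
vin=W59: ✗
doors_sum = 47382
—
[doors_sum2: doors = 5 or mpg <= 39]
vin=W26: ✗
vin=W61: ✓ → 41029
vin=W49: ✓ → 47048
vin=W98: ✓ → 242765
vin=W68: ✗
vin=W17: ✗
vin=W71: ✓ → 47382
vin=W87: ✓ → 150273
vin=W59: ✗
doors_sum2 = 41029 + 47048 + 242765 + 47382 + 150273 = 528497

bmw_avg=150273, doors_sum=47382, doors_sum2=528497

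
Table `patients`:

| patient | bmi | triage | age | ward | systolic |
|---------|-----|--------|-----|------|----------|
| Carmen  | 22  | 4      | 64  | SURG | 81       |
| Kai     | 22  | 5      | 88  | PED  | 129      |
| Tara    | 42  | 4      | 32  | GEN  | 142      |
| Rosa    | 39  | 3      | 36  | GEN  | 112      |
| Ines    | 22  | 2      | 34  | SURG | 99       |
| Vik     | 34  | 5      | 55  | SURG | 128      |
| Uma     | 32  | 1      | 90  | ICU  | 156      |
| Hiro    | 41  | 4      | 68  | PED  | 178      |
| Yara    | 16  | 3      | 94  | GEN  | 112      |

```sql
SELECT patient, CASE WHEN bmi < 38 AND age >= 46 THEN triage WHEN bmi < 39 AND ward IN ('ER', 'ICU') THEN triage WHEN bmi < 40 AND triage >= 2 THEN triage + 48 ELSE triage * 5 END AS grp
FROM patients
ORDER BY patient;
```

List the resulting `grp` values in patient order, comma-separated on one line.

4, 20, 50, 5, 51, 20, 1, 5, 3

patient=Carmen: bmi < 38 AND age >= 46 → 4
patient=Hiro: ELSE → 20
patient=Ines: bmi < 40 AND triage >= 2 → 50
patient=Kai: bmi < 38 AND age >= 46 → 5
patient=Rosa: bmi < 40 AND triage >= 2 → 51
patient=Tara: ELSE → 20
patient=Uma: bmi < 38 AND age >= 46 → 1
patient=Vik: bmi < 38 AND age >= 46 → 5
patient=Yara: bmi < 38 AND age >= 46 → 3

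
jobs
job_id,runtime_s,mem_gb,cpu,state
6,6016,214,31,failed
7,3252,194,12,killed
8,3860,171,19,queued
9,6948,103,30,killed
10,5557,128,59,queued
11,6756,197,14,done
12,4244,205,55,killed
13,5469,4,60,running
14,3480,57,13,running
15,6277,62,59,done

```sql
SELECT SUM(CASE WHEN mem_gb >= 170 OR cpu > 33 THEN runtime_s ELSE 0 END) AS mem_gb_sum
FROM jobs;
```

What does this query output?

41431

job_id=6: ✓ → 6016
job_id=7: ✓ → 3252
job_id=8: ✓ → 3860
job_id=9: ✗
job_id=10: ✓ → 5557
job_id=11: ✓ → 6756
job_id=12: ✓ → 4244
job_id=13: ✓ → 5469
job_id=14: ✗
job_id=15: ✓ → 6277
mem_gb_sum = 6016 + 3252 + 3860 + 5557 + 6756 + 4244 + 5469 + 6277 = 41431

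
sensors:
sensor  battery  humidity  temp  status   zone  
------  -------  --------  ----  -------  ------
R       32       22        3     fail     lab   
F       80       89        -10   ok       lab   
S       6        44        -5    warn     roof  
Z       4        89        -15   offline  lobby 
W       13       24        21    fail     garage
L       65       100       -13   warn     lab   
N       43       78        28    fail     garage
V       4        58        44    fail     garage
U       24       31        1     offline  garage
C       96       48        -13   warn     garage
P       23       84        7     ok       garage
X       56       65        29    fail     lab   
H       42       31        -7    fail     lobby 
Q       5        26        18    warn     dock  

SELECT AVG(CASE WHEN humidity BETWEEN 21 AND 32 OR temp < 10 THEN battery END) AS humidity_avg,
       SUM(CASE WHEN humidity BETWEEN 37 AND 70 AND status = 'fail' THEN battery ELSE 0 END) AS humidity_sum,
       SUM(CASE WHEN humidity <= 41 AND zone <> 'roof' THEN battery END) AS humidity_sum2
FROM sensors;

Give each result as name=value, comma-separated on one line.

[humidity_avg: humidity BETWEEN 21 AND 32 OR temp < 10]
sensor=R: ✓ → 32
sensor=F: ✓ → 80
sensor=S: ✓ → 6
sensor=Z: ✓ → 4
sensor=W: ✓ → 13
sensor=L: ✓ → 65
sensor=N: ✗
sensor=V: ✗
sensor=U: ✓ → 24
sensor=C: ✓ → 96
sensor=P: ✓ → 23
sensor=X: ✗
sensor=H: ✓ → 42
sensor=Q: ✓ → 5
humidity_avg = (32 + 80 + 6 + 4 + 13 + 65 + 24 + 96 + 23 + 42 + 5) / 11 = 35.4545454545
—
[humidity_sum: humidity BETWEEN 37 AND 70 AND status = 'fail']
sensor=R: ✗
sensor=F: ✗
sensor=S: ✗
sensor=Z: ✗
sensor=W: ✗
sensor=L: ✗
sensor=N: ✗
sensor=V: ✓ → 4
sensor=U: ✗
sensor=C: ✗
sensor=P: ✗
sensor=X: ✓ → 56
sensor=H: ✗
sensor=Q: ✗
humidity_sum = 4 + 56 = 60
—
[humidity_sum2: humidity <= 41 AND zone <> 'roof']
sensor=R: ✓ → 32
sensor=F: ✗
sensor=S: ✗
sensor=Z: ✗
sensor=W: ✓ → 13
sensor=L: ✗
sensor=N: ✗
sensor=V: ✗
sensor=U: ✓ → 24
sensor=C: ✗
sensor=P: ✗
sensor=X: ✗
sensor=H: ✓ → 42
sensor=Q: ✓ → 5
humidity_sum2 = 32 + 13 + 24 + 42 + 5 = 116

humidity_avg=35.4545454545, humidity_sum=60, humidity_sum2=116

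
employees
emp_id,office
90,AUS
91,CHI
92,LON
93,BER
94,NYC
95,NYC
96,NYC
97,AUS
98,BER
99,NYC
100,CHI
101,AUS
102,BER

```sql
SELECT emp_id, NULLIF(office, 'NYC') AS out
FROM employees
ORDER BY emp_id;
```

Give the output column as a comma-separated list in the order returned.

emp_id=90: office=AUS vs NYC: differ → AUS
emp_id=91: office=CHI vs NYC: differ → CHI
emp_id=92: office=LON vs NYC: differ → LON
emp_id=93: office=BER vs NYC: differ → BER
emp_id=94: office=NYC vs NYC: equal → NULL
emp_id=95: office=NYC vs NYC: equal → NULL
emp_id=96: office=NYC vs NYC: equal → NULL
emp_id=97: office=AUS vs NYC: differ → AUS
emp_id=98: office=BER vs NYC: differ → BER
emp_id=99: office=NYC vs NYC: equal → NULL
emp_id=100: office=CHI vs NYC: differ → CHI
emp_id=101: office=AUS vs NYC: differ → AUS
emp_id=102: office=BER vs NYC: differ → BER

AUS, CHI, LON, BER, NULL, NULL, NULL, AUS, BER, NULL, CHI, AUS, BER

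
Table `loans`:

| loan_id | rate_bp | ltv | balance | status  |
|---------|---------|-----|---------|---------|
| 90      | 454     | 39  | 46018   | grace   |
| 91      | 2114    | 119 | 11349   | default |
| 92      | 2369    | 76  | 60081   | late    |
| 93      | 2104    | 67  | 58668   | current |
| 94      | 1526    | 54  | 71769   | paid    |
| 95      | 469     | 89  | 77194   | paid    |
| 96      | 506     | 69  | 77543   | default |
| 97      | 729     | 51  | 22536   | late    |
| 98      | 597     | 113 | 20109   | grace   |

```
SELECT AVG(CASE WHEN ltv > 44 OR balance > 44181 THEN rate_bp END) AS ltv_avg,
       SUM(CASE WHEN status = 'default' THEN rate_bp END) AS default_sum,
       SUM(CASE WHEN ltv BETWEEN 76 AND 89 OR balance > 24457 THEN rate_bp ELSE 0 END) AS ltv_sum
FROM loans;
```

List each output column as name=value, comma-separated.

[ltv_avg: ltv > 44 OR balance > 44181]
loan_id=90: ✓ → 454
loan_id=91: ✓ → 2114
loan_id=92: ✓ → 2369
loan_id=93: ✓ → 2104
loan_id=94: ✓ → 1526
loan_id=95: ✓ → 469
loan_id=96: ✓ → 506
loan_id=97: ✓ → 729
loan_id=98: ✓ → 597
ltv_avg = (454 + 2114 + 2369 + 2104 + 1526 + 469 + 506 + 729 + 597) / 9 = 1207.5555555556
—
[default_sum: status = 'default']
loan_id=90: ✗
loan_id=91: ✓ → 2114
loan_id=92: ✗
loan_id=93: ✗
loan_id=94: ✗
loan_id=95: ✗
loan_id=96: ✓ → 506
loan_id=97: ✗
loan_id=98: ✗
default_sum = 2114 + 506 = 2620
—
[ltv_sum: ltv BETWEEN 76 AND 89 OR balance > 24457]
loan_id=90: ✓ → 454
loan_id=91: ✗
loan_id=92: ✓ → 2369
loan_id=93: ✓ → 2104
loan_id=94: ✓ → 1526
loan_id=95: ✓ → 469
loan_id=96: ✓ → 506
loan_id=97: ✗
loan_id=98: ✗
ltv_sum = 454 + 2369 + 2104 + 1526 + 469 + 506 = 7428

ltv_avg=1207.5555555556, default_sum=2620, ltv_sum=7428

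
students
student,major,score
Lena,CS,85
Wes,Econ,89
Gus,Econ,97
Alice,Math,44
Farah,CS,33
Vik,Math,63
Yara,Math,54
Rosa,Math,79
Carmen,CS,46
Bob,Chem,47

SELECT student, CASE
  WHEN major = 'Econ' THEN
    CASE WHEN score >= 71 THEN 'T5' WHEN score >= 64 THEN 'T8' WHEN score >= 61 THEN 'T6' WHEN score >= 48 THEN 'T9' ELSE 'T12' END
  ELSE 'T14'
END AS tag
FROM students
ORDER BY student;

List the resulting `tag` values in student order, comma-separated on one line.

T14, T14, T14, T14, T5, T14, T14, T14, T5, T14

student=Alice: major='Math' → outer ELSE → T14
student=Bob: major='Chem' → outer ELSE → T14
student=Carmen: major='CS' → outer ELSE → T14
student=Farah: major='CS' → outer ELSE → T14
student=Gus: major='Econ' → inner[score >= 71] → T5
student=Lena: major='CS' → outer ELSE → T14
student=Rosa: major='Math' → outer ELSE → T14
student=Vik: major='Math' → outer ELSE → T14
student=Wes: major='Econ' → inner[score >= 71] → T5
student=Yara: major='Math' → outer ELSE → T14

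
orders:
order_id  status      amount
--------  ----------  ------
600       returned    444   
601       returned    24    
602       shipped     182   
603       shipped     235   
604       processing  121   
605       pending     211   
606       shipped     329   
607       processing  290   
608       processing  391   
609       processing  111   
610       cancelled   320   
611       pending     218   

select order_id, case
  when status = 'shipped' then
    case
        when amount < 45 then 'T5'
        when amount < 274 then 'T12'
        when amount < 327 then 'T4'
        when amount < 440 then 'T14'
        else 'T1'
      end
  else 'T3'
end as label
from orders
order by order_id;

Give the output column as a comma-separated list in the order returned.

T3, T3, T12, T12, T3, T3, T14, T3, T3, T3, T3, T3

order_id=600: status='returned' → outer ELSE → T3
order_id=601: status='returned' → outer ELSE → T3
order_id=602: status='shipped' → inner[amount < 274] → T12
order_id=603: status='shipped' → inner[amount < 274] → T12
order_id=604: status='processing' → outer ELSE → T3
order_id=605: status='pending' → outer ELSE → T3
order_id=606: status='shipped' → inner[amount < 440] → T14
order_id=607: status='processing' → outer ELSE → T3
order_id=608: status='processing' → outer ELSE → T3
order_id=609: status='processing' → outer ELSE → T3
order_id=610: status='cancelled' → outer ELSE → T3
order_id=611: status='pending' → outer ELSE → T3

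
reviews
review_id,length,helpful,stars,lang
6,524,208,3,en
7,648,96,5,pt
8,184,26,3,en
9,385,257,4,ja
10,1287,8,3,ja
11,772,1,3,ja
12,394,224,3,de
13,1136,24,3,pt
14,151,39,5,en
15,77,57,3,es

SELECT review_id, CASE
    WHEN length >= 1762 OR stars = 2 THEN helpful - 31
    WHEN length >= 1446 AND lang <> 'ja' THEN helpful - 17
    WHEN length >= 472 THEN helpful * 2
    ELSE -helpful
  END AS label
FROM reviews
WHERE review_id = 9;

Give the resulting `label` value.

review_id = 9: length=385, helpful=257, stars=4, lang=ja.
length >= 1762 OR stars = 2 → false
length >= 1446 AND lang <> 'ja' → false
length >= 472 → false
No prior WHEN matched → ELSE → -257

-257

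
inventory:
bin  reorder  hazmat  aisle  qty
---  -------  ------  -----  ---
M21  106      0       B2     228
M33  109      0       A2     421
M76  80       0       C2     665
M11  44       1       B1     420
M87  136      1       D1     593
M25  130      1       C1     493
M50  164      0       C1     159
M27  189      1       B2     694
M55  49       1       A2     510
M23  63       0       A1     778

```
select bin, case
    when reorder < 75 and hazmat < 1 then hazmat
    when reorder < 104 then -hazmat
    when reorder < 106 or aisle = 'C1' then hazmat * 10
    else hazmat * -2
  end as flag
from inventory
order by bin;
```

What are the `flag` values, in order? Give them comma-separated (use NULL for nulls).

-1, 0, 0, 10, -2, 0, 0, -1, 0, -2

bin=M11: reorder < 104 → -1
bin=M21: ELSE → 0
bin=M23: reorder < 75 and hazmat < 1 → 0
bin=M25: reorder < 106 or aisle = 'C1' → 10
bin=M27: ELSE → -2
bin=M33: ELSE → 0
bin=M50: reorder < 106 or aisle = 'C1' → 0
bin=M55: reorder < 104 → -1
bin=M76: reorder < 104 → 0
bin=M87: ELSE → -2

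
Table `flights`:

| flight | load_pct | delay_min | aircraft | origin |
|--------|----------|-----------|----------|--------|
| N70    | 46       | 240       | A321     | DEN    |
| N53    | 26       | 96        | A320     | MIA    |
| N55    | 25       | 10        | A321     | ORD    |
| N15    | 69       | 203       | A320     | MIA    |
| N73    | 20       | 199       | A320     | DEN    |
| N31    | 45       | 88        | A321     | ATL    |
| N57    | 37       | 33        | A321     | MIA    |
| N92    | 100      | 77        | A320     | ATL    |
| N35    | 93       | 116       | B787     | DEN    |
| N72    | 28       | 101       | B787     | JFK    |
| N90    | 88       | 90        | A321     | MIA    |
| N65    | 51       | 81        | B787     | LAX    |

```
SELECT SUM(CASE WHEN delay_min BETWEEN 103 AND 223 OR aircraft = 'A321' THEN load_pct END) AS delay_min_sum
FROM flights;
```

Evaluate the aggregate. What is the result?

423

flight=N70: ✓ → 46
flight=N53: ✗
flight=N55: ✓ → 25
flight=N15: ✓ → 69
flight=N73: ✓ → 20
flight=N31: ✓ → 45
flight=N57: ✓ → 37
flight=N92: ✗
flight=N35: ✓ → 93
flight=N72: ✗
flight=N90: ✓ → 88
flight=N65: ✗
delay_min_sum = 46 + 25 + 69 + 20 + 45 + 37 + 93 + 88 = 423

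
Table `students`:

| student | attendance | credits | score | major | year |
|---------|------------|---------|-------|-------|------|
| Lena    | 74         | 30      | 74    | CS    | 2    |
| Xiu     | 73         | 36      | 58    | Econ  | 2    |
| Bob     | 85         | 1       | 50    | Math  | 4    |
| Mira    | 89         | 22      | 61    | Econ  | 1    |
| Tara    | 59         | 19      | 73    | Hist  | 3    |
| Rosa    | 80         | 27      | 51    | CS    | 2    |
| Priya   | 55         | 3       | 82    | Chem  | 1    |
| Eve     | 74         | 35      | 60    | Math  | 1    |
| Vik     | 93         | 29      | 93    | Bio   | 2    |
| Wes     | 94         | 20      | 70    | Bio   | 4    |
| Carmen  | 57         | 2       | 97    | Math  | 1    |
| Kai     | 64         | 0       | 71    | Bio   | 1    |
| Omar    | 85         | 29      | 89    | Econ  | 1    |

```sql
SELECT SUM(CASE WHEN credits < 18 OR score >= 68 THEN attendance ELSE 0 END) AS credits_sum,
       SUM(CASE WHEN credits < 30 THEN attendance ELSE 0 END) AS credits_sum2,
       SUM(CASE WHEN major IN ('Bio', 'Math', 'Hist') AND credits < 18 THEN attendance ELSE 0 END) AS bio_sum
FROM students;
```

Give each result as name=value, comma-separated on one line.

credits_sum=666, credits_sum2=761, bio_sum=206

[credits_sum: credits < 18 OR score >= 68]
student=Lena: ✓ → 74
student=Xiu: ✗
student=Bob: ✓ → 85
student=Mira: ✗
student=Tara: ✓ → 59
student=Rosa: ✗
student=Priya: ✓ → 55
student=Eve: ✗
student=Vik: ✓ → 93
student=Wes: ✓ → 94
student=Carmen: ✓ → 57
student=Kai: ✓ → 64
student=Omar: ✓ → 85
credits_sum = 74 + 85 + 59 + 55 + 93 + 94 + 57 + 64 + 85 = 666
—
[credits_sum2: credits < 30]
student=Lena: ✗
student=Xiu: ✗
student=Bob: ✓ → 85
student=Mira: ✓ → 89
student=Tara: ✓ → 59
student=Rosa: ✓ → 80
student=Priya: ✓ → 55
student=Eve: ✗
student=Vik: ✓ → 93
student=Wes: ✓ → 94
student=Carmen: ✓ → 57
student=Kai: ✓ → 64
student=Omar: ✓ → 85
credits_sum2 = 85 + 89 + 59 + 80 + 55 + 93 + 94 + 57 + 64 + 85 = 761
—
[bio_sum: major IN ('Bio', 'Math', 'Hist') AND credits < 18]
student=Lena: ✗
student=Xiu: ✗
student=Bob: ✓ → 85
student=Mira: ✗
student=Tara: ✗
student=Rosa: ✗
student=Priya: ✗
student=Eve: ✗
student=Vik: ✗
student=Wes: ✗
student=Carmen: ✓ → 57
student=Kai: ✓ → 64
student=Omar: ✗
bio_sum = 85 + 57 + 64 = 206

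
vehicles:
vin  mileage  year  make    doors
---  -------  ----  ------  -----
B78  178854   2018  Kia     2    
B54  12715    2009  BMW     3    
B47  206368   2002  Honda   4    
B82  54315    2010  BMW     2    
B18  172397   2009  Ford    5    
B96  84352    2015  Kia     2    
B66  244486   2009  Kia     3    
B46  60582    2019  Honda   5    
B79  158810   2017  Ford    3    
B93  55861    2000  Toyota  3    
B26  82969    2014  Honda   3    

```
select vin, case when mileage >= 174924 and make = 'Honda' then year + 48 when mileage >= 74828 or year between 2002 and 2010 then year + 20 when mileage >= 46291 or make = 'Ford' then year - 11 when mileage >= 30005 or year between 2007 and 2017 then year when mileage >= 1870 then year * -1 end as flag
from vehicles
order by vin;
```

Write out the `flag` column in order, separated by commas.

vin=B18: mileage >= 74828 or year between 2002 and 2010 → 2029
vin=B26: mileage >= 74828 or year between 2002 and 2010 → 2034
vin=B46: mileage >= 46291 or make = 'Ford' → 2008
vin=B47: mileage >= 174924 and make = 'Honda' → 2050
vin=B54: mileage >= 74828 or year between 2002 and 2010 → 2029
vin=B66: mileage >= 74828 or year between 2002 and 2010 → 2029
vin=B78: mileage >= 74828 or year between 2002 and 2010 → 2038
vin=B79: mileage >= 74828 or year between 2002 and 2010 → 2037
vin=B82: mileage >= 74828 or year between 2002 and 2010 → 2030
vin=B93: mileage >= 46291 or make = 'Ford' → 1989
vin=B96: mileage >= 74828 or year between 2002 and 2010 → 2035

2029, 2034, 2008, 2050, 2029, 2029, 2038, 2037, 2030, 1989, 2035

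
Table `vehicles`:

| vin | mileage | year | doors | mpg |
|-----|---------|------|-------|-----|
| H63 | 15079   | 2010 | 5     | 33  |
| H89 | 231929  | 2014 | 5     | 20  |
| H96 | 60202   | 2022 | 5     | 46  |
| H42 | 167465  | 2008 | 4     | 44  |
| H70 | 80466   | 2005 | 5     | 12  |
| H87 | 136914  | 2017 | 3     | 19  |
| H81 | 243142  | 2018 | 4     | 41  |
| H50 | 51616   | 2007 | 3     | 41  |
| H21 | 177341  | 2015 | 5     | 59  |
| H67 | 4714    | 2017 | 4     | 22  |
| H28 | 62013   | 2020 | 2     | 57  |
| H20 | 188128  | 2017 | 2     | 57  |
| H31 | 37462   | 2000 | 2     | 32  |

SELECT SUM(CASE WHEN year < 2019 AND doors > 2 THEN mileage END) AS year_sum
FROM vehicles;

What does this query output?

1108666

vin=H63: ✓ → 15079
vin=H89: ✓ → 231929
vin=H96: ✗
vin=H42: ✓ → 167465
vin=H70: ✓ → 80466
vin=H87: ✓ → 136914
vin=H81: ✓ → 243142
vin=H50: ✓ → 51616
vin=H21: ✓ → 177341
vin=H67: ✓ → 4714
vin=H28: ✗
vin=H20: ✗
vin=H31: ✗
year_sum = 15079 + 231929 + 167465 + 80466 + 136914 + 243142 + 51616 + 177341 + 4714 = 1108666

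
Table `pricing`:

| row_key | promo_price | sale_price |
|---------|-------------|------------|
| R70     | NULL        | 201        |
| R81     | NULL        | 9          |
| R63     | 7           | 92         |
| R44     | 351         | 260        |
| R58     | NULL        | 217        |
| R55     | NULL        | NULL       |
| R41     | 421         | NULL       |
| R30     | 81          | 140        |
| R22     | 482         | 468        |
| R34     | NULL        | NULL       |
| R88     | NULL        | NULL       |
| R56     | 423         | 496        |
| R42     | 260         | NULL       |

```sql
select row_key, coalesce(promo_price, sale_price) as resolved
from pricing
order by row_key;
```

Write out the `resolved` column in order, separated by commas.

482, 81, NULL, 421, 260, 351, NULL, 423, 217, 7, 201, 9, NULL

row_key=R22: promo_price=482 → 482
row_key=R30: promo_price=81 → 81
row_key=R34: promo_price=NULL, sale_price=NULL (all NULL) → NULL
row_key=R41: promo_price=421 → 421
row_key=R42: promo_price=260 → 260
row_key=R44: promo_price=351 → 351
row_key=R55: promo_price=NULL, sale_price=NULL (all NULL) → NULL
row_key=R56: promo_price=423 → 423
row_key=R58: promo_price=NULL, sale_price=217 → 217
row_key=R63: promo_price=7 → 7
row_key=R70: promo_price=NULL, sale_price=201 → 201
row_key=R81: promo_price=NULL, sale_price=9 → 9
row_key=R88: promo_price=NULL, sale_price=NULL (all NULL) → NULL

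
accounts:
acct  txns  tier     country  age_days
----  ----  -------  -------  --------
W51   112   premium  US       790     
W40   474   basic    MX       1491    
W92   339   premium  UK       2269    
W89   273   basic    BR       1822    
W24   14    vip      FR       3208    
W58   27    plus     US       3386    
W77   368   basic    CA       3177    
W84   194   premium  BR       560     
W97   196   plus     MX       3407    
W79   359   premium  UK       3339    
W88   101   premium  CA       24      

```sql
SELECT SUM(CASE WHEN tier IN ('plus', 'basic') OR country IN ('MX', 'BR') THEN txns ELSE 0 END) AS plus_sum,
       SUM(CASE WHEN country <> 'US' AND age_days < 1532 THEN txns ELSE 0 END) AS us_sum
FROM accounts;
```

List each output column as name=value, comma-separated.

[plus_sum: tier IN ('plus', 'basic') OR country IN ('MX', 'BR')]
acct=W51: ✗
acct=W40: ✓ → 474
acct=W92: ✗
acct=W89: ✓ → 273
acct=W24: ✗
acct=W58: ✓ → 27
acct=W77: ✓ → 368
acct=W84: ✓ → 194
acct=W97: ✓ → 196
acct=W79: ✗
acct=W88: ✗
plus_sum = 474 + 273 + 27 + 368 + 194 + 196 = 1532
—
[us_sum: country <> 'US' AND age_days < 1532]
acct=W51: ✗
acct=W40: ✓ → 474
acct=W92: ✗
acct=W89: ✗
acct=W24: ✗
acct=W58: ✗
acct=W77: ✗
acct=W84: ✓ → 194
acct=W97: ✗
acct=W79: ✗
acct=W88: ✓ → 101
us_sum = 474 + 194 + 101 = 769

plus_sum=1532, us_sum=769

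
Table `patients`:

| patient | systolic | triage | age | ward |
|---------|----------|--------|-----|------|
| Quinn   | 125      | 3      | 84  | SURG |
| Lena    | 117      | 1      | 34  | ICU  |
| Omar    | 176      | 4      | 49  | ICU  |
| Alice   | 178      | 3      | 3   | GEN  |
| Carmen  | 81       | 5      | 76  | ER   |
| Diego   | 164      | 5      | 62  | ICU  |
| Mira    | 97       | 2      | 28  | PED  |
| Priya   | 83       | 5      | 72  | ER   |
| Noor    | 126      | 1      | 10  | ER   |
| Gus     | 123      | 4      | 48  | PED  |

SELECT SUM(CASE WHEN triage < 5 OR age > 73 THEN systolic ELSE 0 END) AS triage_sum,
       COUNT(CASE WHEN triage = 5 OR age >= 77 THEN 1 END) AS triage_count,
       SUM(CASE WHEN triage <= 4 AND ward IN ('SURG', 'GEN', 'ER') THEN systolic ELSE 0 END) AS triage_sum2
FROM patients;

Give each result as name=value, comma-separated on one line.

triage_sum=1023, triage_count=4, triage_sum2=429

[triage_sum: triage < 5 OR age > 73]
patient=Quinn: ✓ → 125
patient=Lena: ✓ → 117
patient=Omar: ✓ → 176
patient=Alice: ✓ → 178
patient=Carmen: ✓ → 81
patient=Diego: ✗
patient=Mira: ✓ → 97
patient=Priya: ✗
patient=Noor: ✓ → 126
patient=Gus: ✓ → 123
triage_sum = 125 + 117 + 176 + 178 + 81 + 97 + 126 + 123 = 1023
—
[triage_count: triage = 5 OR age >= 77]
patient=Quinn: ✓ → 1
patient=Lena: ✗
patient=Omar: ✗
patient=Alice: ✗
patient=Carmen: ✓ → 1
patient=Diego: ✓ → 1
patient=Mira: ✗
patient=Priya: ✓ → 1
patient=Noor: ✗
patient=Gus: ✗
triage_count = COUNT(1, 1, 1, 1) = 4
—
[triage_sum2: triage <= 4 AND ward IN ('SURG', 'GEN', 'ER')]
patient=Quinn: ✓ → 125
patient=Lena: ✗
patient=Omar: ✗
patient=Alice: ✓ → 178
patient=Carmen: ✗
patient=Diego: ✗
patient=Mira: ✗
patient=Priya: ✗
patient=Noor: ✓ → 126
patient=Gus: ✗
triage_sum2 = 125 + 178 + 126 = 429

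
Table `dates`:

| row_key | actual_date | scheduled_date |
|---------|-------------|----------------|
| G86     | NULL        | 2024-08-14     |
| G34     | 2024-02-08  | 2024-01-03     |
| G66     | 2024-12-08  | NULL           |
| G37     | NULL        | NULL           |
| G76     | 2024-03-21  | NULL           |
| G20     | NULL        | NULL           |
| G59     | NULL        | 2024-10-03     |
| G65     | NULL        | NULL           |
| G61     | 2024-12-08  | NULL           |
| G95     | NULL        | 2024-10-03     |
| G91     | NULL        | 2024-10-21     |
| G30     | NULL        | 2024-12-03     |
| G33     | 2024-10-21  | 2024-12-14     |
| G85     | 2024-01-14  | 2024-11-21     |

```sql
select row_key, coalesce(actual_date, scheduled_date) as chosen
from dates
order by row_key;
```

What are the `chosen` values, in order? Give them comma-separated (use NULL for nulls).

row_key=G20: actual_date=NULL, scheduled_date=NULL (all NULL) → NULL
row_key=G30: actual_date=NULL, scheduled_date=2024-12-03 → 2024-12-03
row_key=G33: actual_date=2024-10-21 → 2024-10-21
row_key=G34: actual_date=2024-02-08 → 2024-02-08
row_key=G37: actual_date=NULL, scheduled_date=NULL (all NULL) → NULL
row_key=G59: actual_date=NULL, scheduled_date=2024-10-03 → 2024-10-03
row_key=G61: actual_date=2024-12-08 → 2024-12-08
row_key=G65: actual_date=NULL, scheduled_date=NULL (all NULL) → NULL
row_key=G66: actual_date=2024-12-08 → 2024-12-08
row_key=G76: actual_date=2024-03-21 → 2024-03-21
row_key=G85: actual_date=2024-01-14 → 2024-01-14
row_key=G86: actual_date=NULL, scheduled_date=2024-08-14 → 2024-08-14
row_key=G91: actual_date=NULL, scheduled_date=2024-10-21 → 2024-10-21
row_key=G95: actual_date=NULL, scheduled_date=2024-10-03 → 2024-10-03

NULL, 2024-12-03, 2024-10-21, 2024-02-08, NULL, 2024-10-03, 2024-12-08, NULL, 2024-12-08, 2024-03-21, 2024-01-14, 2024-08-14, 2024-10-21, 2024-10-03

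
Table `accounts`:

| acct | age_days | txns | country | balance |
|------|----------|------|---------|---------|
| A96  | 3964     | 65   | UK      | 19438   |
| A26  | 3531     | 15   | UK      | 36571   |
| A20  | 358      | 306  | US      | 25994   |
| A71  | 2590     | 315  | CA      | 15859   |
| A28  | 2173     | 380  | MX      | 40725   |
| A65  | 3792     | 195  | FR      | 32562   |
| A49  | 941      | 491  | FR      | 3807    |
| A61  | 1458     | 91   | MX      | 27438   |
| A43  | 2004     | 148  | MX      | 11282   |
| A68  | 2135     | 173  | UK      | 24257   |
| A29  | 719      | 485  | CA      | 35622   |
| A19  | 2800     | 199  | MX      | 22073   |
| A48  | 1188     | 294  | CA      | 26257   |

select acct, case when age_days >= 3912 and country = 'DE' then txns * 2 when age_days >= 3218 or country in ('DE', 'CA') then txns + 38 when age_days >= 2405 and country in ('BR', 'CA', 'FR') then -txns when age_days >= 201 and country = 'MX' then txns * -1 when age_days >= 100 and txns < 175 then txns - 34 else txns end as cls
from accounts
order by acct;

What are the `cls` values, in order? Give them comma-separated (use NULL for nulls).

acct=A19: age_days >= 201 and country = 'MX' → -199
acct=A20: ELSE → 306
acct=A26: age_days >= 3218 or country in ('DE', 'CA') → 53
acct=A28: age_days >= 201 and country = 'MX' → -380
acct=A29: age_days >= 3218 or country in ('DE', 'CA') → 523
acct=A43: age_days >= 201 and country = 'MX' → -148
acct=A48: age_days >= 3218 or country in ('DE', 'CA') → 332
acct=A49: ELSE → 491
acct=A61: age_days >= 201 and country = 'MX' → -91
acct=A65: age_days >= 3218 or country in ('DE', 'CA') → 233
acct=A68: age_days >= 100 and txns < 175 → 139
acct=A71: age_days >= 3218 or country in ('DE', 'CA') → 353
acct=A96: age_days >= 3218 or country in ('DE', 'CA') → 103

-199, 306, 53, -380, 523, -148, 332, 491, -91, 233, 139, 353, 103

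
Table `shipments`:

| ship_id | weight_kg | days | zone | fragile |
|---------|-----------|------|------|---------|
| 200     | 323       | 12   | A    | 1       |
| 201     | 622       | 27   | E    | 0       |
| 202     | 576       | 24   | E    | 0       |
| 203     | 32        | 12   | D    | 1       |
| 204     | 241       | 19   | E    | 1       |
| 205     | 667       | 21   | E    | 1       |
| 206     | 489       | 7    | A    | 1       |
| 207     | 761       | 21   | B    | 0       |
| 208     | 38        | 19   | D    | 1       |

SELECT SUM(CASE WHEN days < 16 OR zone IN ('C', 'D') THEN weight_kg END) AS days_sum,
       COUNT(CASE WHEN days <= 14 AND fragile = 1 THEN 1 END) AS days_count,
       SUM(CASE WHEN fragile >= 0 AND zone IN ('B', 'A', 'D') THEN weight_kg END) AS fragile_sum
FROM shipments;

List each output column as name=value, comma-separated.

days_sum=882, days_count=3, fragile_sum=1643

[days_sum: days < 16 OR zone IN ('C', 'D')]
ship_id=200: ✓ → 323
ship_id=201: ✗
ship_id=202: ✗
ship_id=203: ✓ → 32
ship_id=204: ✗
ship_id=205: ✗
ship_id=206: ✓ → 489
ship_id=207: ✗
ship_id=208: ✓ → 38
days_sum = 323 + 32 + 489 + 38 = 882
—
[days_count: days <= 14 AND fragile = 1]
ship_id=200: ✓ → 1
ship_id=201: ✗
ship_id=202: ✗
ship_id=203: ✓ → 1
ship_id=204: ✗
ship_id=205: ✗
ship_id=206: ✓ → 1
ship_id=207: ✗
ship_id=208: ✗
days_count = COUNT(1, 1, 1) = 3
—
[fragile_sum: fragile >= 0 AND zone IN ('B', 'A', 'D')]
ship_id=200: ✓ → 323
ship_id=201: ✗
ship_id=202: ✗
ship_id=203: ✓ → 32
ship_id=204: ✗
ship_id=205: ✗
ship_id=206: ✓ → 489
ship_id=207: ✓ → 761
ship_id=208: ✓ → 38
fragile_sum = 323 + 32 + 489 + 761 + 38 = 1643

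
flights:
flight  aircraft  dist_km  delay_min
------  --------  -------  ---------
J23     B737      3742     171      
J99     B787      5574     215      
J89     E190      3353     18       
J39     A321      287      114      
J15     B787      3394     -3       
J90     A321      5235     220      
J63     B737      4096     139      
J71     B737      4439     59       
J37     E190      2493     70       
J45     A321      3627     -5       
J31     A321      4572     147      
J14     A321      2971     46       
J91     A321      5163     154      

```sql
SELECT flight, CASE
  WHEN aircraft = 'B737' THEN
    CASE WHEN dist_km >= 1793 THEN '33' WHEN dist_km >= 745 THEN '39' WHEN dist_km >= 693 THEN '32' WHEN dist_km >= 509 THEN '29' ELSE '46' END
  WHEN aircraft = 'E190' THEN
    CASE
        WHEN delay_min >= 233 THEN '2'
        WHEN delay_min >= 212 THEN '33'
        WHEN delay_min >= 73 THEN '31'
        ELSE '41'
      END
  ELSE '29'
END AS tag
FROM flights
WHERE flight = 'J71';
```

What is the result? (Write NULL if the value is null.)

flight = J71: aircraft=B737, dist_km=4439, delay_min=59.
aircraft='B737' → inner[dist_km >= 1793] → 33

33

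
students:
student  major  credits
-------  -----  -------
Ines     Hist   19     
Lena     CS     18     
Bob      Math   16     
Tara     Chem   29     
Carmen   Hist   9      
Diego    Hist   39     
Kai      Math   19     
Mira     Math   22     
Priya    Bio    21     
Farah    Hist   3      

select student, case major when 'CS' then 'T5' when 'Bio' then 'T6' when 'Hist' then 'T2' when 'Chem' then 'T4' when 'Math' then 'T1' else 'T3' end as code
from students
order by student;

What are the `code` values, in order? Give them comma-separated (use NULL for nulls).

student=Bob: major='Math' → T1
student=Carmen: major='Hist' → T2
student=Diego: major='Hist' → T2
student=Farah: major='Hist' → T2
student=Ines: major='Hist' → T2
student=Kai: major='Math' → T1
student=Lena: major='CS' → T5
student=Mira: major='Math' → T1
student=Priya: major='Bio' → T6
student=Tara: major='Chem' → T4

T1, T2, T2, T2, T2, T1, T5, T1, T6, T4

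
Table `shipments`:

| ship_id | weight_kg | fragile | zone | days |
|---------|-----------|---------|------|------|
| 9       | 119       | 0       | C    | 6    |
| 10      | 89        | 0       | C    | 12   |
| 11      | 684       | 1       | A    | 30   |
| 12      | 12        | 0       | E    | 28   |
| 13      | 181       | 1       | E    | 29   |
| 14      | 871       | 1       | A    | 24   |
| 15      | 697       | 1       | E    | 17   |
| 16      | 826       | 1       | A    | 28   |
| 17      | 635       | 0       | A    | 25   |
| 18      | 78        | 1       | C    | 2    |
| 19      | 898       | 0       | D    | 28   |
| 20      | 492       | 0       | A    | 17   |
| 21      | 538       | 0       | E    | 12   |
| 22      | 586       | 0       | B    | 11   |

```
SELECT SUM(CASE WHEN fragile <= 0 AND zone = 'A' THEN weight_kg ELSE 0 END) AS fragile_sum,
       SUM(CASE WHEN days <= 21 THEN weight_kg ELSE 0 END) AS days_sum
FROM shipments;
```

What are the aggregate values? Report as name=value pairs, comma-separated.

fragile_sum=1127, days_sum=2599

[fragile_sum: fragile <= 0 AND zone = 'A']
ship_id=9: ✗
ship_id=10: ✗
ship_id=11: ✗
ship_id=12: ✗
ship_id=13: ✗
ship_id=14: ✗
ship_id=15: ✗
ship_id=16: ✗
ship_id=17: ✓ → 635
ship_id=18: ✗
ship_id=19: ✗
ship_id=20: ✓ → 492
ship_id=21: ✗
ship_id=22: ✗
fragile_sum = 635 + 492 = 1127
—
[days_sum: days <= 21]
ship_id=9: ✓ → 119
ship_id=10: ✓ → 89
ship_id=11: ✗
ship_id=12: ✗
ship_id=13: ✗
ship_id=14: ✗
ship_id=15: ✓ → 697
ship_id=16: ✗
ship_id=17: ✗
ship_id=18: ✓ → 78
ship_id=19: ✗
ship_id=20: ✓ → 492
ship_id=21: ✓ → 538
ship_id=22: ✓ → 586
days_sum = 119 + 89 + 697 + 78 + 492 + 538 + 586 = 2599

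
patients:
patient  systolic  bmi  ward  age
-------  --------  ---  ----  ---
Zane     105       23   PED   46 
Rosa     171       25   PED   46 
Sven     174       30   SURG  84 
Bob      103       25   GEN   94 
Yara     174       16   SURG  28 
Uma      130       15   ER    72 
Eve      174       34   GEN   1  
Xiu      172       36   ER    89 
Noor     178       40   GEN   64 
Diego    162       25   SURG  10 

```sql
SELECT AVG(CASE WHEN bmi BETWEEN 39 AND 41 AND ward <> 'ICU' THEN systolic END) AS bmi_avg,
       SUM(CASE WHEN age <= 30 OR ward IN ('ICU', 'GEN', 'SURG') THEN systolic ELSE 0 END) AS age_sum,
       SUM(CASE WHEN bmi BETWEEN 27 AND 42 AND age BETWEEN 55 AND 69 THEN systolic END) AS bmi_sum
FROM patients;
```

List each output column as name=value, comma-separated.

[bmi_avg: bmi BETWEEN 39 AND 41 AND ward <> 'ICU']
patient=Zane: ✗
patient=Rosa: ✗
patient=Sven: ✗
patient=Bob: ✗
patient=Yara: ✗
patient=Uma: ✗
patient=Eve: ✗
patient=Xiu: ✗
patient=Noor: ✓ → 178
patient=Diego: ✗
bmi_avg = 178
—
[age_sum: age <= 30 OR ward IN ('ICU', 'GEN', 'SURG')]
patient=Zane: ✗
patient=Rosa: ✗
patient=Sven: ✓ → 174
patient=Bob: ✓ → 103
patient=Yara: ✓ → 174
patient=Uma: ✗
patient=Eve: ✓ → 174
patient=Xiu: ✗
patient=Noor: ✓ → 178
patient=Diego: ✓ → 162
age_sum = 174 + 103 + 174 + 174 + 178 + 162 = 965
—
[bmi_sum: bmi BETWEEN 27 AND 42 AND age BETWEEN 55 AND 69]
patient=Zane: ✗
patient=Rosa: ✗
patient=Sven: ✗
patient=Bob: ✗
patient=Yara: ✗
patient=Uma: ✗
patient=Eve: ✗
patient=Xiu: ✗
patient=Noor: ✓ → 178
patient=Diego: ✗
bmi_sum = 178

bmi_avg=178, age_sum=965, bmi_sum=178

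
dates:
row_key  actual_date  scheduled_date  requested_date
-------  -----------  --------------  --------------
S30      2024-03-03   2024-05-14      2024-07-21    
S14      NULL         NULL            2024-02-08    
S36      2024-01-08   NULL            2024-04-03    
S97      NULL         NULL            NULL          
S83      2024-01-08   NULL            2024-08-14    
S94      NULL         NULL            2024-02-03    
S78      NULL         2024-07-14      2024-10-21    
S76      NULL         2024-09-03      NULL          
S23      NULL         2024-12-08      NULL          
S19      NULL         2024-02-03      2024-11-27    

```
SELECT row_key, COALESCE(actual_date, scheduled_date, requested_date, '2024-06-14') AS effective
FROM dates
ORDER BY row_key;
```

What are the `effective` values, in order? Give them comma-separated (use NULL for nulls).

2024-02-08, 2024-02-03, 2024-12-08, 2024-03-03, 2024-01-08, 2024-09-03, 2024-07-14, 2024-01-08, 2024-02-03, 2024-06-14

row_key=S14: actual_date=NULL, scheduled_date=NULL, requested_date=2024-02-08 → 2024-02-08
row_key=S19: actual_date=NULL, scheduled_date=2024-02-03 → 2024-02-03
row_key=S23: actual_date=NULL, scheduled_date=2024-12-08 → 2024-12-08
row_key=S30: actual_date=2024-03-03 → 2024-03-03
row_key=S36: actual_date=2024-01-08 → 2024-01-08
row_key=S76: actual_date=NULL, scheduled_date=2024-09-03 → 2024-09-03
row_key=S78: actual_date=NULL, scheduled_date=2024-07-14 → 2024-07-14
row_key=S83: actual_date=2024-01-08 → 2024-01-08
row_key=S94: actual_date=NULL, scheduled_date=NULL, requested_date=2024-02-03 → 2024-02-03
row_key=S97: actual_date=NULL, scheduled_date=NULL, requested_date=NULL, → literal 2024-06-14 → 2024-06-14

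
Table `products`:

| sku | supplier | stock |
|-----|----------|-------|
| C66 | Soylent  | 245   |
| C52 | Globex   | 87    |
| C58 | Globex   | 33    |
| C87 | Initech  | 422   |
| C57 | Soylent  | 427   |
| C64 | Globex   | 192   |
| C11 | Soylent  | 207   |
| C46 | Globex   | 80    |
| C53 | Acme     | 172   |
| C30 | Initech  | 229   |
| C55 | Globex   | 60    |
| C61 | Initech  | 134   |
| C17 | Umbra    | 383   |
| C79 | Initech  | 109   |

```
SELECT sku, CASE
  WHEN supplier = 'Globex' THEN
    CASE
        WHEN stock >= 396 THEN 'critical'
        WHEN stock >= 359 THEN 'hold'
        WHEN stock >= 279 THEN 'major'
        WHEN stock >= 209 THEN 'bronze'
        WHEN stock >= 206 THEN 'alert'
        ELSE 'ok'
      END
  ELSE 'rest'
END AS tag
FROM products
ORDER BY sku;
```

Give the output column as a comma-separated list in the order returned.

rest, rest, rest, ok, ok, rest, ok, rest, ok, rest, ok, rest, rest, rest

sku=C11: supplier='Soylent' → outer ELSE → rest
sku=C17: supplier='Umbra' → outer ELSE → rest
sku=C30: supplier='Initech' → outer ELSE → rest
sku=C46: supplier='Globex' → inner[ELSE] → ok
sku=C52: supplier='Globex' → inner[ELSE] → ok
sku=C53: supplier='Acme' → outer ELSE → rest
sku=C55: supplier='Globex' → inner[ELSE] → ok
sku=C57: supplier='Soylent' → outer ELSE → rest
sku=C58: supplier='Globex' → inner[ELSE] → ok
sku=C61: supplier='Initech' → outer ELSE → rest
sku=C64: supplier='Globex' → inner[ELSE] → ok
sku=C66: supplier='Soylent' → outer ELSE → rest
sku=C79: supplier='Initech' → outer ELSE → rest
sku=C87: supplier='Initech' → outer ELSE → rest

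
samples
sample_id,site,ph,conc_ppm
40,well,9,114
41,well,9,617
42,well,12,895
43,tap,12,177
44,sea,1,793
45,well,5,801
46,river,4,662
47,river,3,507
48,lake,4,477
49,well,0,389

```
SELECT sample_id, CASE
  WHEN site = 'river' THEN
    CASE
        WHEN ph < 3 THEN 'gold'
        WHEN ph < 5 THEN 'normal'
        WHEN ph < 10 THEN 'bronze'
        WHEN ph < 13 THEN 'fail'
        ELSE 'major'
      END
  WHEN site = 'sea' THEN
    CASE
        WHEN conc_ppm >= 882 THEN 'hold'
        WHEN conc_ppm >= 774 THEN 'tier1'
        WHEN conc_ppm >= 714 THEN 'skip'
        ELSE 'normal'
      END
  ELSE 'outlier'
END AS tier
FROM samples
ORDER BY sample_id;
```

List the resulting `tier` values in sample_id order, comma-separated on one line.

outlier, outlier, outlier, outlier, tier1, outlier, normal, normal, outlier, outlier

sample_id=40: site='well' → outer ELSE → outlier
sample_id=41: site='well' → outer ELSE → outlier
sample_id=42: site='well' → outer ELSE → outlier
sample_id=43: site='tap' → outer ELSE → outlier
sample_id=44: site='sea' → inner[conc_ppm >= 774] → tier1
sample_id=45: site='well' → outer ELSE → outlier
sample_id=46: site='river' → inner[ph < 5] → normal
sample_id=47: site='river' → inner[ph < 5] → normal
sample_id=48: site='lake' → outer ELSE → outlier
sample_id=49: site='well' → outer ELSE → outlier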